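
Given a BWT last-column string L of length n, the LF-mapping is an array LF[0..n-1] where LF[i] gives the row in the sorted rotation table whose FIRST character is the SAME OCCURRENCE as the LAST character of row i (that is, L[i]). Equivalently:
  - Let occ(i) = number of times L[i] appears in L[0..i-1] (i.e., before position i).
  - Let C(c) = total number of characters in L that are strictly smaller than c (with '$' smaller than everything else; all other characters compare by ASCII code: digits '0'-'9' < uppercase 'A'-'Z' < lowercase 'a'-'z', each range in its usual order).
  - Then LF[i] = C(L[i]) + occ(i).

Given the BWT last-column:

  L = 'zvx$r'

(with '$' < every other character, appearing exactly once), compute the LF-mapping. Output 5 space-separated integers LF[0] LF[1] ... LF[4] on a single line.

Answer: 4 2 3 0 1

Derivation:
Char counts: '$':1, 'r':1, 'v':1, 'x':1, 'z':1
C (first-col start): C('$')=0, C('r')=1, C('v')=2, C('x')=3, C('z')=4
L[0]='z': occ=0, LF[0]=C('z')+0=4+0=4
L[1]='v': occ=0, LF[1]=C('v')+0=2+0=2
L[2]='x': occ=0, LF[2]=C('x')+0=3+0=3
L[3]='$': occ=0, LF[3]=C('$')+0=0+0=0
L[4]='r': occ=0, LF[4]=C('r')+0=1+0=1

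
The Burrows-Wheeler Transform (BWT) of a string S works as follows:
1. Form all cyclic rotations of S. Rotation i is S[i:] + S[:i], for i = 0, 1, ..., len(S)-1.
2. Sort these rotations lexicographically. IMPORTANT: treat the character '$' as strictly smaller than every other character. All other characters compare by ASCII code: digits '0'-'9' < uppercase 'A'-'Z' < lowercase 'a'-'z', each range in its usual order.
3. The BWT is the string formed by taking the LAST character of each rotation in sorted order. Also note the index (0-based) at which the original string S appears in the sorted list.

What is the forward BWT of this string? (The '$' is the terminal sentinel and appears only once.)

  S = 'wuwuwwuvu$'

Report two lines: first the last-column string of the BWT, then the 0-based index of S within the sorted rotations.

All 10 rotations (rotation i = S[i:]+S[:i]):
  rot[0] = wuwuwwuvu$
  rot[1] = uwuwwuvu$w
  rot[2] = wuwwuvu$wu
  rot[3] = uwwuvu$wuw
  rot[4] = wwuvu$wuwu
  rot[5] = wuvu$wuwuw
  rot[6] = uvu$wuwuww
  rot[7] = vu$wuwuwwu
  rot[8] = u$wuwuwwuv
  rot[9] = $wuwuwwuvu
Sorted (with $ < everything):
  sorted[0] = $wuwuwwuvu  (last char: 'u')
  sorted[1] = u$wuwuwwuv  (last char: 'v')
  sorted[2] = uvu$wuwuww  (last char: 'w')
  sorted[3] = uwuwwuvu$w  (last char: 'w')
  sorted[4] = uwwuvu$wuw  (last char: 'w')
  sorted[5] = vu$wuwuwwu  (last char: 'u')
  sorted[6] = wuvu$wuwuw  (last char: 'w')
  sorted[7] = wuwuwwuvu$  (last char: '$')
  sorted[8] = wuwwuvu$wu  (last char: 'u')
  sorted[9] = wwuvu$wuwu  (last char: 'u')
Last column: uvwwwuw$uu
Original string S is at sorted index 7

Answer: uvwwwuw$uu
7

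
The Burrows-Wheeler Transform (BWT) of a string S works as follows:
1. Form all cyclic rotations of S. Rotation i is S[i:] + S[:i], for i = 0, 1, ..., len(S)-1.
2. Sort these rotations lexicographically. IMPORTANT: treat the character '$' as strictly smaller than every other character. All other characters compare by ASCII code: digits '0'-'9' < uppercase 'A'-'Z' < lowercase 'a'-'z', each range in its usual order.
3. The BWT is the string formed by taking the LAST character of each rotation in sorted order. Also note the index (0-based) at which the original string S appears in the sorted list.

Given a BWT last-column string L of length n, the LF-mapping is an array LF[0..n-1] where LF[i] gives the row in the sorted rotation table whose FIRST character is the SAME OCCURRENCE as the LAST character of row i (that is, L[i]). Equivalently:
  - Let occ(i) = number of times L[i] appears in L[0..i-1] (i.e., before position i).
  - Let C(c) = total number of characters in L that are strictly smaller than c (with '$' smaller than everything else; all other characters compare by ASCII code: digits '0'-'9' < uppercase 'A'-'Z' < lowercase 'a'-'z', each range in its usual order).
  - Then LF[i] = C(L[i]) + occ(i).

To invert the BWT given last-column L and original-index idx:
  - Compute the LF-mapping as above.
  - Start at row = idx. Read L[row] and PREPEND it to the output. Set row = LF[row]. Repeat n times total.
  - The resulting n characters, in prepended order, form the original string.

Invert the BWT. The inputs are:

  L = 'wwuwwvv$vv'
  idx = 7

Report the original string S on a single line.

Answer: wuvvwvwvw$

Derivation:
LF mapping: 6 7 1 8 9 2 3 0 4 5
Walk LF starting at row 7, prepending L[row]:
  step 1: row=7, L[7]='$', prepend. Next row=LF[7]=0
  step 2: row=0, L[0]='w', prepend. Next row=LF[0]=6
  step 3: row=6, L[6]='v', prepend. Next row=LF[6]=3
  step 4: row=3, L[3]='w', prepend. Next row=LF[3]=8
  step 5: row=8, L[8]='v', prepend. Next row=LF[8]=4
  step 6: row=4, L[4]='w', prepend. Next row=LF[4]=9
  step 7: row=9, L[9]='v', prepend. Next row=LF[9]=5
  step 8: row=5, L[5]='v', prepend. Next row=LF[5]=2
  step 9: row=2, L[2]='u', prepend. Next row=LF[2]=1
  step 10: row=1, L[1]='w', prepend. Next row=LF[1]=7
Reversed output: wuvvwvwvw$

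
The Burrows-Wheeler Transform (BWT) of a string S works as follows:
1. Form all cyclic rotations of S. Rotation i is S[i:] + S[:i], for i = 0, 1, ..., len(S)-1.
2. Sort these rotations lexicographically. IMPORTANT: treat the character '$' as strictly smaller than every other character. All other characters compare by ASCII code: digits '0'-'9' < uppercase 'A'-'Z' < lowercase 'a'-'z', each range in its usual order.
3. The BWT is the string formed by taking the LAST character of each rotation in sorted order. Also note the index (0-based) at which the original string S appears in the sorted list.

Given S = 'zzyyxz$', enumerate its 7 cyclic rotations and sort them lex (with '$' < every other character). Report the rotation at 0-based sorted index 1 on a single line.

All 7 rotations (rotation i = S[i:]+S[:i]):
  rot[0] = zzyyxz$
  rot[1] = zyyxz$z
  rot[2] = yyxz$zz
  rot[3] = yxz$zzy
  rot[4] = xz$zzyy
  rot[5] = z$zzyyx
  rot[6] = $zzyyxz
Sorted (with $ < everything):
  sorted[0] = $zzyyxz
  sorted[1] = xz$zzyy
  sorted[2] = yxz$zzy
  sorted[3] = yyxz$zz
  sorted[4] = z$zzyyx
  sorted[5] = zyyxz$z
  sorted[6] = zzyyxz$
sorted[1] = xz$zzyy

Answer: xz$zzyy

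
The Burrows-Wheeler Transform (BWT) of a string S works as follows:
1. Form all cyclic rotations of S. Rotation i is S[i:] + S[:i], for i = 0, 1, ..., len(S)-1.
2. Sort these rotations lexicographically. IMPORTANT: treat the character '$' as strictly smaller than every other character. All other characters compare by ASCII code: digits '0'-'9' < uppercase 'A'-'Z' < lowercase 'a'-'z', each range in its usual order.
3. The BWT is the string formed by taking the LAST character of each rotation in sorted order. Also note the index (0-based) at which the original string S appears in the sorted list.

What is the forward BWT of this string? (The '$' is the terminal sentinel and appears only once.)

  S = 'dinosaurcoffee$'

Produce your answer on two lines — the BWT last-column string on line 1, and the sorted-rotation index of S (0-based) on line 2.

All 15 rotations (rotation i = S[i:]+S[:i]):
  rot[0] = dinosaurcoffee$
  rot[1] = inosaurcoffee$d
  rot[2] = nosaurcoffee$di
  rot[3] = osaurcoffee$din
  rot[4] = saurcoffee$dino
  rot[5] = aurcoffee$dinos
  rot[6] = urcoffee$dinosa
  rot[7] = rcoffee$dinosau
  rot[8] = coffee$dinosaur
  rot[9] = offee$dinosaurc
  rot[10] = ffee$dinosaurco
  rot[11] = fee$dinosaurcof
  rot[12] = ee$dinosaurcoff
  rot[13] = e$dinosaurcoffe
  rot[14] = $dinosaurcoffee
Sorted (with $ < everything):
  sorted[0] = $dinosaurcoffee  (last char: 'e')
  sorted[1] = aurcoffee$dinos  (last char: 's')
  sorted[2] = coffee$dinosaur  (last char: 'r')
  sorted[3] = dinosaurcoffee$  (last char: '$')
  sorted[4] = e$dinosaurcoffe  (last char: 'e')
  sorted[5] = ee$dinosaurcoff  (last char: 'f')
  sorted[6] = fee$dinosaurcof  (last char: 'f')
  sorted[7] = ffee$dinosaurco  (last char: 'o')
  sorted[8] = inosaurcoffee$d  (last char: 'd')
  sorted[9] = nosaurcoffee$di  (last char: 'i')
  sorted[10] = offee$dinosaurc  (last char: 'c')
  sorted[11] = osaurcoffee$din  (last char: 'n')
  sorted[12] = rcoffee$dinosau  (last char: 'u')
  sorted[13] = saurcoffee$dino  (last char: 'o')
  sorted[14] = urcoffee$dinosa  (last char: 'a')
Last column: esr$effodicnuoa
Original string S is at sorted index 3

Answer: esr$effodicnuoa
3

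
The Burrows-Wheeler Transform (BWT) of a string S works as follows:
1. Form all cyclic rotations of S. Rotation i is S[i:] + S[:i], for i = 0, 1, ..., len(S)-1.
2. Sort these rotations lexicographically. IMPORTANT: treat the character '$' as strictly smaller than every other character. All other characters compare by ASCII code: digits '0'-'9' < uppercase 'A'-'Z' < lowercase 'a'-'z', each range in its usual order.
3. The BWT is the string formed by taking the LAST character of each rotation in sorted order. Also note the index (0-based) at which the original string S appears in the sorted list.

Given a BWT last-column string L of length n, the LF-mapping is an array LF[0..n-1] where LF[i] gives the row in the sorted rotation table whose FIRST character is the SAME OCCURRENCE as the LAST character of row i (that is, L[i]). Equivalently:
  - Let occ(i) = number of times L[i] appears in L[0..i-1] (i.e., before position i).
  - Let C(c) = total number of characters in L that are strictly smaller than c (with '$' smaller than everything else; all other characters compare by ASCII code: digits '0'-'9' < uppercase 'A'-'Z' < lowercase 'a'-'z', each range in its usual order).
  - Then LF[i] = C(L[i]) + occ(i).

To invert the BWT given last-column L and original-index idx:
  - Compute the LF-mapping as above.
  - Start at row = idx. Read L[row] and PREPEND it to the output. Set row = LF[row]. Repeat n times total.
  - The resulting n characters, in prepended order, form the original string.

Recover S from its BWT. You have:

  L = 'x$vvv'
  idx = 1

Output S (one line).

Answer: vvvx$

Derivation:
LF mapping: 4 0 1 2 3
Walk LF starting at row 1, prepending L[row]:
  step 1: row=1, L[1]='$', prepend. Next row=LF[1]=0
  step 2: row=0, L[0]='x', prepend. Next row=LF[0]=4
  step 3: row=4, L[4]='v', prepend. Next row=LF[4]=3
  step 4: row=3, L[3]='v', prepend. Next row=LF[3]=2
  step 5: row=2, L[2]='v', prepend. Next row=LF[2]=1
Reversed output: vvvx$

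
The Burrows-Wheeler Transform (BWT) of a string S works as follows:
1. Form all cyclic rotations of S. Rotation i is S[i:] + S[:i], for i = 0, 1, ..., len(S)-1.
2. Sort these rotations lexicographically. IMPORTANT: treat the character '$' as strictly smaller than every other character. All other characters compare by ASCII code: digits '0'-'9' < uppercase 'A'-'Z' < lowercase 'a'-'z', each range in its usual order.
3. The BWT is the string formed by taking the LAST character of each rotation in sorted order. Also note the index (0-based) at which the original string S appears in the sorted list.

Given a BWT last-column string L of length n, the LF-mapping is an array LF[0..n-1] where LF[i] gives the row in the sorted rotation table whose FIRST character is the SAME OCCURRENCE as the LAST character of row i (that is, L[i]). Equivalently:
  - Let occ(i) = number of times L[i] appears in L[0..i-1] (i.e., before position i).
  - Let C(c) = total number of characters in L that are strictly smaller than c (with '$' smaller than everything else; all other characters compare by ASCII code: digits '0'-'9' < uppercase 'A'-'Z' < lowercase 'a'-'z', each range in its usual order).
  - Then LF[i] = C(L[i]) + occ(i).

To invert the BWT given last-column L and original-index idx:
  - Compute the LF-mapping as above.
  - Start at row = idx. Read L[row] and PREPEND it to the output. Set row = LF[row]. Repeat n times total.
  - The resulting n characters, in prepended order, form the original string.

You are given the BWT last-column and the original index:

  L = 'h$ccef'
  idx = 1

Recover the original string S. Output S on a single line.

Answer: ccefh$

Derivation:
LF mapping: 5 0 1 2 3 4
Walk LF starting at row 1, prepending L[row]:
  step 1: row=1, L[1]='$', prepend. Next row=LF[1]=0
  step 2: row=0, L[0]='h', prepend. Next row=LF[0]=5
  step 3: row=5, L[5]='f', prepend. Next row=LF[5]=4
  step 4: row=4, L[4]='e', prepend. Next row=LF[4]=3
  step 5: row=3, L[3]='c', prepend. Next row=LF[3]=2
  step 6: row=2, L[2]='c', prepend. Next row=LF[2]=1
Reversed output: ccefh$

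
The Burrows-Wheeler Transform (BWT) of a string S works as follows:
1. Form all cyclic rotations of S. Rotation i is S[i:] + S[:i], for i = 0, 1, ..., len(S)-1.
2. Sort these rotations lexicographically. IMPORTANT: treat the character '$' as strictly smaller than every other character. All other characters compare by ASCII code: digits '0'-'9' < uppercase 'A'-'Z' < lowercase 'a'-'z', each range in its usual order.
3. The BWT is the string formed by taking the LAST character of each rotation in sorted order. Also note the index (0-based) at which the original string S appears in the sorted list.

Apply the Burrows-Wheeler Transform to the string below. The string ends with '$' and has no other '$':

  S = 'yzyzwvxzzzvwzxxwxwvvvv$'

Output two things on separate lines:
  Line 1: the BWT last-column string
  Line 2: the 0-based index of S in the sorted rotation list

All 23 rotations (rotation i = S[i:]+S[:i]):
  rot[0] = yzyzwvxzzzvwzxxwxwvvvv$
  rot[1] = zyzwvxzzzvwzxxwxwvvvv$y
  rot[2] = yzwvxzzzvwzxxwxwvvvv$yz
  rot[3] = zwvxzzzvwzxxwxwvvvv$yzy
  rot[4] = wvxzzzvwzxxwxwvvvv$yzyz
  rot[5] = vxzzzvwzxxwxwvvvv$yzyzw
  rot[6] = xzzzvwzxxwxwvvvv$yzyzwv
  rot[7] = zzzvwzxxwxwvvvv$yzyzwvx
  rot[8] = zzvwzxxwxwvvvv$yzyzwvxz
  rot[9] = zvwzxxwxwvvvv$yzyzwvxzz
  rot[10] = vwzxxwxwvvvv$yzyzwvxzzz
  rot[11] = wzxxwxwvvvv$yzyzwvxzzzv
  rot[12] = zxxwxwvvvv$yzyzwvxzzzvw
  rot[13] = xxwxwvvvv$yzyzwvxzzzvwz
  rot[14] = xwxwvvvv$yzyzwvxzzzvwzx
  rot[15] = wxwvvvv$yzyzwvxzzzvwzxx
  rot[16] = xwvvvv$yzyzwvxzzzvwzxxw
  rot[17] = wvvvv$yzyzwvxzzzvwzxxwx
  rot[18] = vvvv$yzyzwvxzzzvwzxxwxw
  rot[19] = vvv$yzyzwvxzzzvwzxxwxwv
  rot[20] = vv$yzyzwvxzzzvwzxxwxwvv
  rot[21] = v$yzyzwvxzzzvwzxxwxwvvv
  rot[22] = $yzyzwvxzzzvwzxxwxwvvvv
Sorted (with $ < everything):
  sorted[0] = $yzyzwvxzzzvwzxxwxwvvvv  (last char: 'v')
  sorted[1] = v$yzyzwvxzzzvwzxxwxwvvv  (last char: 'v')
  sorted[2] = vv$yzyzwvxzzzvwzxxwxwvv  (last char: 'v')
  sorted[3] = vvv$yzyzwvxzzzvwzxxwxwv  (last char: 'v')
  sorted[4] = vvvv$yzyzwvxzzzvwzxxwxw  (last char: 'w')
  sorted[5] = vwzxxwxwvvvv$yzyzwvxzzz  (last char: 'z')
  sorted[6] = vxzzzvwzxxwxwvvvv$yzyzw  (last char: 'w')
  sorted[7] = wvvvv$yzyzwvxzzzvwzxxwx  (last char: 'x')
  sorted[8] = wvxzzzvwzxxwxwvvvv$yzyz  (last char: 'z')
  sorted[9] = wxwvvvv$yzyzwvxzzzvwzxx  (last char: 'x')
  sorted[10] = wzxxwxwvvvv$yzyzwvxzzzv  (last char: 'v')
  sorted[11] = xwvvvv$yzyzwvxzzzvwzxxw  (last char: 'w')
  sorted[12] = xwxwvvvv$yzyzwvxzzzvwzx  (last char: 'x')
  sorted[13] = xxwxwvvvv$yzyzwvxzzzvwz  (last char: 'z')
  sorted[14] = xzzzvwzxxwxwvvvv$yzyzwv  (last char: 'v')
  sorted[15] = yzwvxzzzvwzxxwxwvvvv$yz  (last char: 'z')
  sorted[16] = yzyzwvxzzzvwzxxwxwvvvv$  (last char: '$')
  sorted[17] = zvwzxxwxwvvvv$yzyzwvxzz  (last char: 'z')
  sorted[18] = zwvxzzzvwzxxwxwvvvv$yzy  (last char: 'y')
  sorted[19] = zxxwxwvvvv$yzyzwvxzzzvw  (last char: 'w')
  sorted[20] = zyzwvxzzzvwzxxwxwvvvv$y  (last char: 'y')
  sorted[21] = zzvwzxxwxwvvvv$yzyzwvxz  (last char: 'z')
  sorted[22] = zzzvwzxxwxwvvvv$yzyzwvx  (last char: 'x')
Last column: vvvvwzwxzxvwxzvz$zywyzx
Original string S is at sorted index 16

Answer: vvvvwzwxzxvwxzvz$zywyzx
16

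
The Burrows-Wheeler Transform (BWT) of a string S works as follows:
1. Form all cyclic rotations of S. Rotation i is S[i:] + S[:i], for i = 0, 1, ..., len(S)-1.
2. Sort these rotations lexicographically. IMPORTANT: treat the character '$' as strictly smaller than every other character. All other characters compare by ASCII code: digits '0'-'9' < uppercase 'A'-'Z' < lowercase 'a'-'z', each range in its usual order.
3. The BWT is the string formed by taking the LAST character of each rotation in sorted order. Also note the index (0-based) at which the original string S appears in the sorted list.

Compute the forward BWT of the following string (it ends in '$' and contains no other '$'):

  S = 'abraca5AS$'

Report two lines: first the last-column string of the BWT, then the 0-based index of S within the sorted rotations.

Answer: Sa5Ac$raab
5

Derivation:
All 10 rotations (rotation i = S[i:]+S[:i]):
  rot[0] = abraca5AS$
  rot[1] = braca5AS$a
  rot[2] = raca5AS$ab
  rot[3] = aca5AS$abr
  rot[4] = ca5AS$abra
  rot[5] = a5AS$abrac
  rot[6] = 5AS$abraca
  rot[7] = AS$abraca5
  rot[8] = S$abraca5A
  rot[9] = $abraca5AS
Sorted (with $ < everything):
  sorted[0] = $abraca5AS  (last char: 'S')
  sorted[1] = 5AS$abraca  (last char: 'a')
  sorted[2] = AS$abraca5  (last char: '5')
  sorted[3] = S$abraca5A  (last char: 'A')
  sorted[4] = a5AS$abrac  (last char: 'c')
  sorted[5] = abraca5AS$  (last char: '$')
  sorted[6] = aca5AS$abr  (last char: 'r')
  sorted[7] = braca5AS$a  (last char: 'a')
  sorted[8] = ca5AS$abra  (last char: 'a')
  sorted[9] = raca5AS$ab  (last char: 'b')
Last column: Sa5Ac$raab
Original string S is at sorted index 5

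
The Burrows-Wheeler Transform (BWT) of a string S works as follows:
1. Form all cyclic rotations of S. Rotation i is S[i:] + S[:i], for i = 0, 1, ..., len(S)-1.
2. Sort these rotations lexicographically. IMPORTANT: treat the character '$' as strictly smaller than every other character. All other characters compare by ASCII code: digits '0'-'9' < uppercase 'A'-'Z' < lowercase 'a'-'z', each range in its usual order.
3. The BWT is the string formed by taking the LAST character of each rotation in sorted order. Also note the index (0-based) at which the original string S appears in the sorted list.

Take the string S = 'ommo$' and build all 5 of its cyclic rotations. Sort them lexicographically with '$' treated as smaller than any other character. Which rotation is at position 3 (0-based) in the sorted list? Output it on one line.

All 5 rotations (rotation i = S[i:]+S[:i]):
  rot[0] = ommo$
  rot[1] = mmo$o
  rot[2] = mo$om
  rot[3] = o$omm
  rot[4] = $ommo
Sorted (with $ < everything):
  sorted[0] = $ommo
  sorted[1] = mmo$o
  sorted[2] = mo$om
  sorted[3] = o$omm
  sorted[4] = ommo$
sorted[3] = o$omm

Answer: o$omm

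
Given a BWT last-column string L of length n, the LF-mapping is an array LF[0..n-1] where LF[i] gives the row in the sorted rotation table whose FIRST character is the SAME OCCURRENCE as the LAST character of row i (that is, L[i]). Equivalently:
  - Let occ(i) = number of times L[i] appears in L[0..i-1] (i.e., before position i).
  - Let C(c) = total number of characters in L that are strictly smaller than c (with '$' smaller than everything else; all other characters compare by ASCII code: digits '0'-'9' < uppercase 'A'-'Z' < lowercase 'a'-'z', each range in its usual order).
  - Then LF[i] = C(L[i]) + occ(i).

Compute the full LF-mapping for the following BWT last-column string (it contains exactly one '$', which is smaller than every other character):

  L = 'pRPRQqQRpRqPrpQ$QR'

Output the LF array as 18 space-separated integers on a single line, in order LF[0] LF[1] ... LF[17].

Char counts: '$':1, 'P':2, 'Q':4, 'R':5, 'p':3, 'q':2, 'r':1
C (first-col start): C('$')=0, C('P')=1, C('Q')=3, C('R')=7, C('p')=12, C('q')=15, C('r')=17
L[0]='p': occ=0, LF[0]=C('p')+0=12+0=12
L[1]='R': occ=0, LF[1]=C('R')+0=7+0=7
L[2]='P': occ=0, LF[2]=C('P')+0=1+0=1
L[3]='R': occ=1, LF[3]=C('R')+1=7+1=8
L[4]='Q': occ=0, LF[4]=C('Q')+0=3+0=3
L[5]='q': occ=0, LF[5]=C('q')+0=15+0=15
L[6]='Q': occ=1, LF[6]=C('Q')+1=3+1=4
L[7]='R': occ=2, LF[7]=C('R')+2=7+2=9
L[8]='p': occ=1, LF[8]=C('p')+1=12+1=13
L[9]='R': occ=3, LF[9]=C('R')+3=7+3=10
L[10]='q': occ=1, LF[10]=C('q')+1=15+1=16
L[11]='P': occ=1, LF[11]=C('P')+1=1+1=2
L[12]='r': occ=0, LF[12]=C('r')+0=17+0=17
L[13]='p': occ=2, LF[13]=C('p')+2=12+2=14
L[14]='Q': occ=2, LF[14]=C('Q')+2=3+2=5
L[15]='$': occ=0, LF[15]=C('$')+0=0+0=0
L[16]='Q': occ=3, LF[16]=C('Q')+3=3+3=6
L[17]='R': occ=4, LF[17]=C('R')+4=7+4=11

Answer: 12 7 1 8 3 15 4 9 13 10 16 2 17 14 5 0 6 11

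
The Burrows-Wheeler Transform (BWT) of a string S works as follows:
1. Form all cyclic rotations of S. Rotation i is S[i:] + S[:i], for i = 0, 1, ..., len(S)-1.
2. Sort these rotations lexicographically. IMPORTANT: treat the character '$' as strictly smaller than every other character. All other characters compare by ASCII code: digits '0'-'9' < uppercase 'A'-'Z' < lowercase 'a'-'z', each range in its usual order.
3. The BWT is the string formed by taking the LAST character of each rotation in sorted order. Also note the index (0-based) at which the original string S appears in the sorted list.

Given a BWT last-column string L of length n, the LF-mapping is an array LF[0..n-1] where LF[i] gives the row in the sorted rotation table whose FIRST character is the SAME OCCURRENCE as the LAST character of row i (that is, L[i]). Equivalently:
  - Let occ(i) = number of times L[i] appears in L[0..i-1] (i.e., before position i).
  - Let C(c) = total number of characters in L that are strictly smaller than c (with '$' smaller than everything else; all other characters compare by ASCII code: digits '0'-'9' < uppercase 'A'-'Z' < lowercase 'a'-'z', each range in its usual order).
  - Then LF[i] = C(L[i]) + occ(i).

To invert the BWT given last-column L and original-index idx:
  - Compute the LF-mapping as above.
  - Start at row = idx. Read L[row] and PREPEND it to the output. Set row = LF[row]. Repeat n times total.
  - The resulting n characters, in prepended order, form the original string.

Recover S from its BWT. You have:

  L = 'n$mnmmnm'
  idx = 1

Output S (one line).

LF mapping: 5 0 1 6 2 3 7 4
Walk LF starting at row 1, prepending L[row]:
  step 1: row=1, L[1]='$', prepend. Next row=LF[1]=0
  step 2: row=0, L[0]='n', prepend. Next row=LF[0]=5
  step 3: row=5, L[5]='m', prepend. Next row=LF[5]=3
  step 4: row=3, L[3]='n', prepend. Next row=LF[3]=6
  step 5: row=6, L[6]='n', prepend. Next row=LF[6]=7
  step 6: row=7, L[7]='m', prepend. Next row=LF[7]=4
  step 7: row=4, L[4]='m', prepend. Next row=LF[4]=2
  step 8: row=2, L[2]='m', prepend. Next row=LF[2]=1
Reversed output: mmmnnmn$

Answer: mmmnnmn$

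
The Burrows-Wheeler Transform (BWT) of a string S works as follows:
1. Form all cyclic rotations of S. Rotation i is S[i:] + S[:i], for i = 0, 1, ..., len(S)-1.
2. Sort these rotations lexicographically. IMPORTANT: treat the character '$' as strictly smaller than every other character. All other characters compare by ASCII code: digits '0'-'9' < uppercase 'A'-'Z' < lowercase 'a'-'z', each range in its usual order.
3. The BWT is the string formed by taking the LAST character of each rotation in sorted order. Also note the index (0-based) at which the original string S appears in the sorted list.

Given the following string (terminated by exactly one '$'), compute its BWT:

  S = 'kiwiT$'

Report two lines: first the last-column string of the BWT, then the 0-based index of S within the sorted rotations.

Answer: Tiwk$i
4

Derivation:
All 6 rotations (rotation i = S[i:]+S[:i]):
  rot[0] = kiwiT$
  rot[1] = iwiT$k
  rot[2] = wiT$ki
  rot[3] = iT$kiw
  rot[4] = T$kiwi
  rot[5] = $kiwiT
Sorted (with $ < everything):
  sorted[0] = $kiwiT  (last char: 'T')
  sorted[1] = T$kiwi  (last char: 'i')
  sorted[2] = iT$kiw  (last char: 'w')
  sorted[3] = iwiT$k  (last char: 'k')
  sorted[4] = kiwiT$  (last char: '$')
  sorted[5] = wiT$ki  (last char: 'i')
Last column: Tiwk$i
Original string S is at sorted index 4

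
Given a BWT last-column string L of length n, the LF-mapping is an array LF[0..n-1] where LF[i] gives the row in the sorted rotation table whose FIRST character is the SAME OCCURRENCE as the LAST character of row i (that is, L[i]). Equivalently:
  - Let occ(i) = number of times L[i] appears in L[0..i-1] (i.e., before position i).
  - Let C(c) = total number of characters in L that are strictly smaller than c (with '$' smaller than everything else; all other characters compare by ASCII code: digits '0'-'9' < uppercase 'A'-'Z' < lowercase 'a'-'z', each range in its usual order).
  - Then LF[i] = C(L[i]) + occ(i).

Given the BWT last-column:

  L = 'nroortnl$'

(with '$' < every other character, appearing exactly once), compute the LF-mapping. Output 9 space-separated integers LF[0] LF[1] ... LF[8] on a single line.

Answer: 2 6 4 5 7 8 3 1 0

Derivation:
Char counts: '$':1, 'l':1, 'n':2, 'o':2, 'r':2, 't':1
C (first-col start): C('$')=0, C('l')=1, C('n')=2, C('o')=4, C('r')=6, C('t')=8
L[0]='n': occ=0, LF[0]=C('n')+0=2+0=2
L[1]='r': occ=0, LF[1]=C('r')+0=6+0=6
L[2]='o': occ=0, LF[2]=C('o')+0=4+0=4
L[3]='o': occ=1, LF[3]=C('o')+1=4+1=5
L[4]='r': occ=1, LF[4]=C('r')+1=6+1=7
L[5]='t': occ=0, LF[5]=C('t')+0=8+0=8
L[6]='n': occ=1, LF[6]=C('n')+1=2+1=3
L[7]='l': occ=0, LF[7]=C('l')+0=1+0=1
L[8]='$': occ=0, LF[8]=C('$')+0=0+0=0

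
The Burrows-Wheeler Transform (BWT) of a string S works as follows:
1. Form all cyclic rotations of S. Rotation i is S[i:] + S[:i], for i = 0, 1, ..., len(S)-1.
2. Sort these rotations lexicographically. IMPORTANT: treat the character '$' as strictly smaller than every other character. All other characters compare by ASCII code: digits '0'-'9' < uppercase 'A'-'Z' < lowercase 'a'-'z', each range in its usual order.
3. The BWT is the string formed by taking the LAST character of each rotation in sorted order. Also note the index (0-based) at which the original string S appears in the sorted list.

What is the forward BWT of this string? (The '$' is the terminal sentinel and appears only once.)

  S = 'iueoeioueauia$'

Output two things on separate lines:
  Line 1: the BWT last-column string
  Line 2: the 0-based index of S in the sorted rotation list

All 14 rotations (rotation i = S[i:]+S[:i]):
  rot[0] = iueoeioueauia$
  rot[1] = ueoeioueauia$i
  rot[2] = eoeioueauia$iu
  rot[3] = oeioueauia$iue
  rot[4] = eioueauia$iueo
  rot[5] = ioueauia$iueoe
  rot[6] = oueauia$iueoei
  rot[7] = ueauia$iueoeio
  rot[8] = eauia$iueoeiou
  rot[9] = auia$iueoeioue
  rot[10] = uia$iueoeiouea
  rot[11] = ia$iueoeioueau
  rot[12] = a$iueoeioueaui
  rot[13] = $iueoeioueauia
Sorted (with $ < everything):
  sorted[0] = $iueoeioueauia  (last char: 'a')
  sorted[1] = a$iueoeioueaui  (last char: 'i')
  sorted[2] = auia$iueoeioue  (last char: 'e')
  sorted[3] = eauia$iueoeiou  (last char: 'u')
  sorted[4] = eioueauia$iueo  (last char: 'o')
  sorted[5] = eoeioueauia$iu  (last char: 'u')
  sorted[6] = ia$iueoeioueau  (last char: 'u')
  sorted[7] = ioueauia$iueoe  (last char: 'e')
  sorted[8] = iueoeioueauia$  (last char: '$')
  sorted[9] = oeioueauia$iue  (last char: 'e')
  sorted[10] = oueauia$iueoei  (last char: 'i')
  sorted[11] = ueauia$iueoeio  (last char: 'o')
  sorted[12] = ueoeioueauia$i  (last char: 'i')
  sorted[13] = uia$iueoeiouea  (last char: 'a')
Last column: aieuouue$eioia
Original string S is at sorted index 8

Answer: aieuouue$eioia
8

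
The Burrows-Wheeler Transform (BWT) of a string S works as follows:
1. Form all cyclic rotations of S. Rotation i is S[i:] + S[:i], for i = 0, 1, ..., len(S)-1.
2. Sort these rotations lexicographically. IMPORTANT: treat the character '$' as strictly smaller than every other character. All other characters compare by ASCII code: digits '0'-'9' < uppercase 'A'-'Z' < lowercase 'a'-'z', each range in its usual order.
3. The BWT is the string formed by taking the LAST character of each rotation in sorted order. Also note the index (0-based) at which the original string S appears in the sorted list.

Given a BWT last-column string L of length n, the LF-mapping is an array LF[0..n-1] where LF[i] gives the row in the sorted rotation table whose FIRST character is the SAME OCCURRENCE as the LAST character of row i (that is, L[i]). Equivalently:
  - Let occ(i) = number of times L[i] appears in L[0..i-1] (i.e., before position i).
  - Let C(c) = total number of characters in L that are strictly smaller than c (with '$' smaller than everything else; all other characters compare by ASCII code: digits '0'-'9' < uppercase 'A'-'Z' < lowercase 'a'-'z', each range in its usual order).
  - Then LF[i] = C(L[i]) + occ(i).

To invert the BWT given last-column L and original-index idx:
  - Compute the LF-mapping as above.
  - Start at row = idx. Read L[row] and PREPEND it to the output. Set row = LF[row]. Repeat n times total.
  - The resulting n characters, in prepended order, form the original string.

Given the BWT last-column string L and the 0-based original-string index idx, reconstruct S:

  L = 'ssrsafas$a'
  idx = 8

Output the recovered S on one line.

LF mapping: 6 7 5 8 1 4 2 9 0 3
Walk LF starting at row 8, prepending L[row]:
  step 1: row=8, L[8]='$', prepend. Next row=LF[8]=0
  step 2: row=0, L[0]='s', prepend. Next row=LF[0]=6
  step 3: row=6, L[6]='a', prepend. Next row=LF[6]=2
  step 4: row=2, L[2]='r', prepend. Next row=LF[2]=5
  step 5: row=5, L[5]='f', prepend. Next row=LF[5]=4
  step 6: row=4, L[4]='a', prepend. Next row=LF[4]=1
  step 7: row=1, L[1]='s', prepend. Next row=LF[1]=7
  step 8: row=7, L[7]='s', prepend. Next row=LF[7]=9
  step 9: row=9, L[9]='a', prepend. Next row=LF[9]=3
  step 10: row=3, L[3]='s', prepend. Next row=LF[3]=8
Reversed output: sassafras$

Answer: sassafras$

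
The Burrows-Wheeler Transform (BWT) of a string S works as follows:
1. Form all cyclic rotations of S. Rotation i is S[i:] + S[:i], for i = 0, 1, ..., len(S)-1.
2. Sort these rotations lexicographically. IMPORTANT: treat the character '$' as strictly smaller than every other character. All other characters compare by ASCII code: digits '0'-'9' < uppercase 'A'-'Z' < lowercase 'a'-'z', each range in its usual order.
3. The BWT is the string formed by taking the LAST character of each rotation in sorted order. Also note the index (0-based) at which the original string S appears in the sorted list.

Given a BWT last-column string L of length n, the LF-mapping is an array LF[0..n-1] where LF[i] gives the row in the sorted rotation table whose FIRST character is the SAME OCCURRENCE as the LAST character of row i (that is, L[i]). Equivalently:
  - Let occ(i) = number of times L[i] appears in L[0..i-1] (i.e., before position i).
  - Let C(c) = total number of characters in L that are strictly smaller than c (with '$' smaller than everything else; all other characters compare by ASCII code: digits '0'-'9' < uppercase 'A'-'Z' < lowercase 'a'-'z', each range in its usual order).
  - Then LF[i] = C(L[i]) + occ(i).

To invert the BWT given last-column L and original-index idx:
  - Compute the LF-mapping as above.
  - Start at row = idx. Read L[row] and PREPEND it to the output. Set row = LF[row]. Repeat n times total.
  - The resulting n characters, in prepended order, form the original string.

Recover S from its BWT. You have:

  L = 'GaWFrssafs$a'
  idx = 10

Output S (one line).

LF mapping: 2 4 3 1 8 9 10 5 7 11 0 6
Walk LF starting at row 10, prepending L[row]:
  step 1: row=10, L[10]='$', prepend. Next row=LF[10]=0
  step 2: row=0, L[0]='G', prepend. Next row=LF[0]=2
  step 3: row=2, L[2]='W', prepend. Next row=LF[2]=3
  step 4: row=3, L[3]='F', prepend. Next row=LF[3]=1
  step 5: row=1, L[1]='a', prepend. Next row=LF[1]=4
  step 6: row=4, L[4]='r', prepend. Next row=LF[4]=8
  step 7: row=8, L[8]='f', prepend. Next row=LF[8]=7
  step 8: row=7, L[7]='a', prepend. Next row=LF[7]=5
  step 9: row=5, L[5]='s', prepend. Next row=LF[5]=9
  step 10: row=9, L[9]='s', prepend. Next row=LF[9]=11
  step 11: row=11, L[11]='a', prepend. Next row=LF[11]=6
  step 12: row=6, L[6]='s', prepend. Next row=LF[6]=10
Reversed output: sassafraFWG$

Answer: sassafraFWG$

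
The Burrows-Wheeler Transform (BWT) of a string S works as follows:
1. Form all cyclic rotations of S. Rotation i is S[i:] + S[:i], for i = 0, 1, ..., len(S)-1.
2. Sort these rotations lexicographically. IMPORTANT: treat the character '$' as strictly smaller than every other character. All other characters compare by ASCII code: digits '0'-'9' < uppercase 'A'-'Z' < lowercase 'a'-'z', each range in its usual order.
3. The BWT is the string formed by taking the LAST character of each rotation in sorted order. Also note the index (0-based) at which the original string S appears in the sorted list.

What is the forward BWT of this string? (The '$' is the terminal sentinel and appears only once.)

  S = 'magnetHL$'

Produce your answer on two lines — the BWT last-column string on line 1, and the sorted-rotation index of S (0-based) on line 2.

All 9 rotations (rotation i = S[i:]+S[:i]):
  rot[0] = magnetHL$
  rot[1] = agnetHL$m
  rot[2] = gnetHL$ma
  rot[3] = netHL$mag
  rot[4] = etHL$magn
  rot[5] = tHL$magne
  rot[6] = HL$magnet
  rot[7] = L$magnetH
  rot[8] = $magnetHL
Sorted (with $ < everything):
  sorted[0] = $magnetHL  (last char: 'L')
  sorted[1] = HL$magnet  (last char: 't')
  sorted[2] = L$magnetH  (last char: 'H')
  sorted[3] = agnetHL$m  (last char: 'm')
  sorted[4] = etHL$magn  (last char: 'n')
  sorted[5] = gnetHL$ma  (last char: 'a')
  sorted[6] = magnetHL$  (last char: '$')
  sorted[7] = netHL$mag  (last char: 'g')
  sorted[8] = tHL$magne  (last char: 'e')
Last column: LtHmna$ge
Original string S is at sorted index 6

Answer: LtHmna$ge
6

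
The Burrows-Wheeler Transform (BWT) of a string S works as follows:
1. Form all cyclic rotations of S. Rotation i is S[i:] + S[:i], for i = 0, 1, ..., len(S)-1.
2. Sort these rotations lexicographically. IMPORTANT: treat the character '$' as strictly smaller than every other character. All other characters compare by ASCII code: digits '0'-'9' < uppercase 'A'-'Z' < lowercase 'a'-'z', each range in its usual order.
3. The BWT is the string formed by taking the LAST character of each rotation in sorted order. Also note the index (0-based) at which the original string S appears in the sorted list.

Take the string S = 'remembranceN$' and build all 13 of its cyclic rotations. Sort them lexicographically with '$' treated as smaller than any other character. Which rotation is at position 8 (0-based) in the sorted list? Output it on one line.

Answer: mbranceN$reme

Derivation:
All 13 rotations (rotation i = S[i:]+S[:i]):
  rot[0] = remembranceN$
  rot[1] = emembranceN$r
  rot[2] = membranceN$re
  rot[3] = embranceN$rem
  rot[4] = mbranceN$reme
  rot[5] = branceN$remem
  rot[6] = ranceN$rememb
  rot[7] = anceN$remembr
  rot[8] = nceN$remembra
  rot[9] = ceN$remembran
  rot[10] = eN$remembranc
  rot[11] = N$remembrance
  rot[12] = $remembranceN
Sorted (with $ < everything):
  sorted[0] = $remembranceN
  sorted[1] = N$remembrance
  sorted[2] = anceN$remembr
  sorted[3] = branceN$remem
  sorted[4] = ceN$remembran
  sorted[5] = eN$remembranc
  sorted[6] = embranceN$rem
  sorted[7] = emembranceN$r
  sorted[8] = mbranceN$reme
  sorted[9] = membranceN$re
  sorted[10] = nceN$remembra
  sorted[11] = ranceN$rememb
  sorted[12] = remembranceN$
sorted[8] = mbranceN$reme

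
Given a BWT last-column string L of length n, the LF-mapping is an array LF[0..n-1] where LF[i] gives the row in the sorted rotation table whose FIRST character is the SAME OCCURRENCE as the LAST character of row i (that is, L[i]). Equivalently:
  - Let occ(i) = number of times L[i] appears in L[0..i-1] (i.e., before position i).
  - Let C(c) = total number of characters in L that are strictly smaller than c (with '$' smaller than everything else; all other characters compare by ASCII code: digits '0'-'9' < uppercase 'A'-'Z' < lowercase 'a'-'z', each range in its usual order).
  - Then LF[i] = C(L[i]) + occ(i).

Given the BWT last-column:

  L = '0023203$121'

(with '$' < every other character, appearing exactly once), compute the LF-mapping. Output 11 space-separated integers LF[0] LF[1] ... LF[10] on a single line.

Char counts: '$':1, '0':3, '1':2, '2':3, '3':2
C (first-col start): C('$')=0, C('0')=1, C('1')=4, C('2')=6, C('3')=9
L[0]='0': occ=0, LF[0]=C('0')+0=1+0=1
L[1]='0': occ=1, LF[1]=C('0')+1=1+1=2
L[2]='2': occ=0, LF[2]=C('2')+0=6+0=6
L[3]='3': occ=0, LF[3]=C('3')+0=9+0=9
L[4]='2': occ=1, LF[4]=C('2')+1=6+1=7
L[5]='0': occ=2, LF[5]=C('0')+2=1+2=3
L[6]='3': occ=1, LF[6]=C('3')+1=9+1=10
L[7]='$': occ=0, LF[7]=C('$')+0=0+0=0
L[8]='1': occ=0, LF[8]=C('1')+0=4+0=4
L[9]='2': occ=2, LF[9]=C('2')+2=6+2=8
L[10]='1': occ=1, LF[10]=C('1')+1=4+1=5

Answer: 1 2 6 9 7 3 10 0 4 8 5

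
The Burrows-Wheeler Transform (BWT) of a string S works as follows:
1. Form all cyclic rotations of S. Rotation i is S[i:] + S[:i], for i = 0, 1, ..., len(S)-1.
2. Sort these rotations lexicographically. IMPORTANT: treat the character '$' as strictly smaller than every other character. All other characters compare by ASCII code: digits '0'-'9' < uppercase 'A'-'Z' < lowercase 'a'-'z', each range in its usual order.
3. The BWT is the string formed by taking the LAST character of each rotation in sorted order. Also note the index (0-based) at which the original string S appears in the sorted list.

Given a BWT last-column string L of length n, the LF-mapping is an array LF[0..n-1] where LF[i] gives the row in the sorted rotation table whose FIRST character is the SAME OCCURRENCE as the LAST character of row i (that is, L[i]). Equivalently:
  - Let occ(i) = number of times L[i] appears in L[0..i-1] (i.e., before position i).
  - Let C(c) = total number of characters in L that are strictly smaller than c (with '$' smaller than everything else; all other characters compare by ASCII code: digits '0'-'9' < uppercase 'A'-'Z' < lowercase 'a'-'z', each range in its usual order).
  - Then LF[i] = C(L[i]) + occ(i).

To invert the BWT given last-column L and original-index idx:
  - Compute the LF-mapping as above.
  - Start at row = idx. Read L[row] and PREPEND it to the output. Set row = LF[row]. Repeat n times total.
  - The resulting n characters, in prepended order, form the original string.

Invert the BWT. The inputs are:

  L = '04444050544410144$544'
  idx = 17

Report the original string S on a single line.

LF mapping: 1 7 8 9 10 2 18 3 19 11 12 13 5 4 6 14 15 0 20 16 17
Walk LF starting at row 17, prepending L[row]:
  step 1: row=17, L[17]='$', prepend. Next row=LF[17]=0
  step 2: row=0, L[0]='0', prepend. Next row=LF[0]=1
  step 3: row=1, L[1]='4', prepend. Next row=LF[1]=7
  step 4: row=7, L[7]='0', prepend. Next row=LF[7]=3
  step 5: row=3, L[3]='4', prepend. Next row=LF[3]=9
  step 6: row=9, L[9]='4', prepend. Next row=LF[9]=11
  step 7: row=11, L[11]='4', prepend. Next row=LF[11]=13
  step 8: row=13, L[13]='0', prepend. Next row=LF[13]=4
  step 9: row=4, L[4]='4', prepend. Next row=LF[4]=10
  step 10: row=10, L[10]='4', prepend. Next row=LF[10]=12
  step 11: row=12, L[12]='1', prepend. Next row=LF[12]=5
  step 12: row=5, L[5]='0', prepend. Next row=LF[5]=2
  step 13: row=2, L[2]='4', prepend. Next row=LF[2]=8
  step 14: row=8, L[8]='5', prepend. Next row=LF[8]=19
  step 15: row=19, L[19]='4', prepend. Next row=LF[19]=16
  step 16: row=16, L[16]='4', prepend. Next row=LF[16]=15
  step 17: row=15, L[15]='4', prepend. Next row=LF[15]=14
  step 18: row=14, L[14]='1', prepend. Next row=LF[14]=6
  step 19: row=6, L[6]='5', prepend. Next row=LF[6]=18
  step 20: row=18, L[18]='5', prepend. Next row=LF[18]=20
  step 21: row=20, L[20]='4', prepend. Next row=LF[20]=17
Reversed output: 45514445401440444040$

Answer: 45514445401440444040$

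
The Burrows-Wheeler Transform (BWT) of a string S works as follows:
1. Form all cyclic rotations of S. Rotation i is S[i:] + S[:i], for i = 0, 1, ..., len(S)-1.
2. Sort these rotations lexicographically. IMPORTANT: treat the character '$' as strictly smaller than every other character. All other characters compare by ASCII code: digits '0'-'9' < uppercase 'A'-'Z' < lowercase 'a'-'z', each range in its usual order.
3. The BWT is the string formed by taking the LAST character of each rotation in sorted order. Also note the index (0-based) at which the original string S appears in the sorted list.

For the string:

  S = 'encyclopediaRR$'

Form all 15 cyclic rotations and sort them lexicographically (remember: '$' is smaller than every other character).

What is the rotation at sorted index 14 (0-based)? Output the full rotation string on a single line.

All 15 rotations (rotation i = S[i:]+S[:i]):
  rot[0] = encyclopediaRR$
  rot[1] = ncyclopediaRR$e
  rot[2] = cyclopediaRR$en
  rot[3] = yclopediaRR$enc
  rot[4] = clopediaRR$ency
  rot[5] = lopediaRR$encyc
  rot[6] = opediaRR$encycl
  rot[7] = pediaRR$encyclo
  rot[8] = ediaRR$encyclop
  rot[9] = diaRR$encyclope
  rot[10] = iaRR$encycloped
  rot[11] = aRR$encyclopedi
  rot[12] = RR$encyclopedia
  rot[13] = R$encyclopediaR
  rot[14] = $encyclopediaRR
Sorted (with $ < everything):
  sorted[0] = $encyclopediaRR
  sorted[1] = R$encyclopediaR
  sorted[2] = RR$encyclopedia
  sorted[3] = aRR$encyclopedi
  sorted[4] = clopediaRR$ency
  sorted[5] = cyclopediaRR$en
  sorted[6] = diaRR$encyclope
  sorted[7] = ediaRR$encyclop
  sorted[8] = encyclopediaRR$
  sorted[9] = iaRR$encycloped
  sorted[10] = lopediaRR$encyc
  sorted[11] = ncyclopediaRR$e
  sorted[12] = opediaRR$encycl
  sorted[13] = pediaRR$encyclo
  sorted[14] = yclopediaRR$enc
sorted[14] = yclopediaRR$enc

Answer: yclopediaRR$enc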